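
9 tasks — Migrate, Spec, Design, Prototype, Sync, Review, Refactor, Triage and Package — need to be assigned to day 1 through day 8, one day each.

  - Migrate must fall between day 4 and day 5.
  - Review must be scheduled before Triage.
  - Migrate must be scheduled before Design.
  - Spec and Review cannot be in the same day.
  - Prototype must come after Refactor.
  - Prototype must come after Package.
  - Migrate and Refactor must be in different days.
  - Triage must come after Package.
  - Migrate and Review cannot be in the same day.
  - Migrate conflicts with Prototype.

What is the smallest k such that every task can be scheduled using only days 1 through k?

5

The precedence chain requires at least 2 distinct days.
Propagating the time windows through the other constraints, Design can't land before day 5, so the schedule must run through at least day 5.
5 works (last occupied day: day 5): for example Review -> day 1, Refactor -> day 1, Spec -> day 2, Package -> day 1, Design -> day 5, Prototype -> day 2, Sync -> day 1, Triage -> day 2, Migrate -> day 4.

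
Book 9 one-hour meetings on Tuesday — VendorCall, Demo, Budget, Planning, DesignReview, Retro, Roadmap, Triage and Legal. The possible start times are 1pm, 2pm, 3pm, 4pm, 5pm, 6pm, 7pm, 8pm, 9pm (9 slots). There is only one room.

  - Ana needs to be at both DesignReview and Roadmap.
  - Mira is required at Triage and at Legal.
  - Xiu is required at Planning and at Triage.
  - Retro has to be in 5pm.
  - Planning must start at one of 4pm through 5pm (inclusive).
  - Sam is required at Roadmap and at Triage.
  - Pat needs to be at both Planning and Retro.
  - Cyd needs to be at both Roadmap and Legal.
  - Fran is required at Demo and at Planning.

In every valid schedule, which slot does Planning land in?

4pm

Planning's window is 4pm–5pm.
Retro is fixed at 5pm, and Planning can't share a slot with Retro.
So Planning must be 4pm.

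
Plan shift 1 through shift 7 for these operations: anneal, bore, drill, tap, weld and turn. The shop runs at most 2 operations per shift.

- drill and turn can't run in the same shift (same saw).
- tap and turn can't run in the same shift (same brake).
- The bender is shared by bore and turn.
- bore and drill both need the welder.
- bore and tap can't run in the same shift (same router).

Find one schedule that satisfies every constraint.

drill in shift 2, anneal in shift 1, bore in shift 1, weld in shift 3, tap in shift 2, turn in shift 3

Checking: bore(shift 1) != drill(shift 2); bore(shift 1) != turn(shift 3); bore(shift 1) != tap(shift 2); tap(shift 2) != turn(shift 3); drill(shift 2) != turn(shift 3); max 2 per shift (cap 2).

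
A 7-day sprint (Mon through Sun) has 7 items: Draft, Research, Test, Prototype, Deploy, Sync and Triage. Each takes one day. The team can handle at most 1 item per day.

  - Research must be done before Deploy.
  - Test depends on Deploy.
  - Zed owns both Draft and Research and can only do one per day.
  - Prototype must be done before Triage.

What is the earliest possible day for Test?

Precedence pushes Test to at least Wed.
Test at Wed is achievable: Sync in Sun, Prototype in Thu, Test in Wed, Deploy in Tue, Research in Mon, Draft in Sat, Triage in Fri.

Wed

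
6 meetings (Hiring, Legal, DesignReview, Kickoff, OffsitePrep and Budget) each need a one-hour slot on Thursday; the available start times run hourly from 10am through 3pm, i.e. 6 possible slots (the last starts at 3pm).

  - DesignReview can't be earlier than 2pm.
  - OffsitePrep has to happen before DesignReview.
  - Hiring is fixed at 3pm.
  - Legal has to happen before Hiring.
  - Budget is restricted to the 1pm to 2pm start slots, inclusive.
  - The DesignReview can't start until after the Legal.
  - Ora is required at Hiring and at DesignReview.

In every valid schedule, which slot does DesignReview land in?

2pm

DesignReview's window is 2pm–3pm.
Hiring is fixed at 3pm, and DesignReview can't share a slot with Hiring.
So DesignReview must be 2pm.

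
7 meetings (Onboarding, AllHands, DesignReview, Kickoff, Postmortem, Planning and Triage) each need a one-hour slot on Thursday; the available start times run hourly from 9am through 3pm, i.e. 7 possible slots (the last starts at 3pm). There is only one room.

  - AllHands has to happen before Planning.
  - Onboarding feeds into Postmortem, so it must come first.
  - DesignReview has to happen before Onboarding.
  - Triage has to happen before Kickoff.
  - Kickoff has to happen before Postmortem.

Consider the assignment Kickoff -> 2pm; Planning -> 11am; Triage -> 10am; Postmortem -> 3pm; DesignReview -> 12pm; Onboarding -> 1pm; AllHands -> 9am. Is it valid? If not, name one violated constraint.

Yes, all constraints hold

DesignReview has to happen before Onboarding — holds.
Triage has to happen before Kickoff — holds.
AllHands has to happen before Planning — holds.
Kickoff has to happen before Postmortem — holds.
There is only one room — holds.
Onboarding feeds into Postmortem, so it must come first — holds.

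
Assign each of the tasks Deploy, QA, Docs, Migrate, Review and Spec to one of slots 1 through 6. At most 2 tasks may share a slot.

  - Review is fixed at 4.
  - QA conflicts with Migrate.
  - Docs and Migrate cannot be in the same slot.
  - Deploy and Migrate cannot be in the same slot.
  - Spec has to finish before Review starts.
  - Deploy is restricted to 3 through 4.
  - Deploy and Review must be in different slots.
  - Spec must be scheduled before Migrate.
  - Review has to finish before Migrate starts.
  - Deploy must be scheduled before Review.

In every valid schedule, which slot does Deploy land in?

3

Deploy's window is 3–4.
Review is fixed at 4, and Deploy can't share a slot with Review.
So Deploy must be 3.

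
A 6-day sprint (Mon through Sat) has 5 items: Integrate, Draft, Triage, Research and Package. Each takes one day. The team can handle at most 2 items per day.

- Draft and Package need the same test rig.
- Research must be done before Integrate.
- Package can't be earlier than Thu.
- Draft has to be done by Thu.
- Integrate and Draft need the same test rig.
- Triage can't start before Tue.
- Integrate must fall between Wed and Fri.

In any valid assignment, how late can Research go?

Downstream work caps Research at Thu.
Research at Thu is achievable: Integrate -> Fri, Research -> Thu, Draft -> Mon, Triage -> Tue, Package -> Thu.

Thu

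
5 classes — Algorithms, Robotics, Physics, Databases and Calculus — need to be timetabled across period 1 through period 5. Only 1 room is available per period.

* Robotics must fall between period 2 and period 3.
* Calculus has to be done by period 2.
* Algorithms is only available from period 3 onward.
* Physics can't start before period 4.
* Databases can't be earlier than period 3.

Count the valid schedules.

4

Enumerating: Databases=period 5; Physics=period 4; Calculus=period 1; Algorithms=period 3; Robotics=period 2 | Databases in period 3, Algorithms in period 5, Robotics in period 2, Calculus in period 1, Physics in period 4 | Databases -> period 4; Algorithms -> period 3; Physics -> period 5; Calculus -> period 1; Robotics -> period 2 | Physics=period 5; Calculus=period 1; Databases=period 3; Algorithms=period 4; Robotics=period 2.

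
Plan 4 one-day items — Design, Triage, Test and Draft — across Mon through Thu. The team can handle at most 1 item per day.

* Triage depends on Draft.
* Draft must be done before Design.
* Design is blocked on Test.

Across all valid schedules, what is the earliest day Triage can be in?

Tue

Precedence pushes Triage to at least Tue.
Triage at Tue is achievable: Test -> Wed, Design -> Thu, Triage -> Tue, Draft -> Mon.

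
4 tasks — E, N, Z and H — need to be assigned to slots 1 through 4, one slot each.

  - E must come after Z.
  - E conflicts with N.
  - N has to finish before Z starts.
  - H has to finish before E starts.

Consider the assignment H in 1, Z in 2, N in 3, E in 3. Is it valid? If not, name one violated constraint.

Invalid. E conflicts with N.

E must come after Z — holds.
H has to finish before E starts — holds.
N has to finish before Z starts — violated.
E conflicts with N — violated.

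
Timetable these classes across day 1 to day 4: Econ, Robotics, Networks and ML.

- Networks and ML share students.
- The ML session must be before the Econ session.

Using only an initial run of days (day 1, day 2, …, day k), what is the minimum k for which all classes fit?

2 days

The precedence chain requires at least 2 distinct days.
2 works (last occupied day: day 2): for example Econ -> day 2, Robotics -> day 1, Networks -> day 2, ML -> day 1.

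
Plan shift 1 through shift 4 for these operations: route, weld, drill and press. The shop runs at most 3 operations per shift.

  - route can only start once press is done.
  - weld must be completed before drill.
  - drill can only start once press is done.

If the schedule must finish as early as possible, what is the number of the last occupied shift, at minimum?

The precedence chain requires at least 2 distinct shifts.
With at most 3 per shift and 4 operations, at least 2 shifts are needed.
2 works (last occupied shift: shift 2): for example drill in shift 2, press in shift 1, route in shift 2, weld in shift 1.

2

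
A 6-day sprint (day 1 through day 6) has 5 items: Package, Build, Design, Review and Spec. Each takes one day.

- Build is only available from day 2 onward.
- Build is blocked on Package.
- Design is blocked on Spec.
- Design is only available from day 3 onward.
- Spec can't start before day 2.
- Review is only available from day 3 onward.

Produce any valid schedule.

Build in day 2; Design in day 3; Spec in day 2; Package in day 1; Review in day 3

Checking: Spec(day 2) before Design(day 3); Package(day 1) before Build(day 2); Review=day 3 in [day 3,day 6]; Build=day 2 in [day 2,day 6]; Design=day 3 in [day 3,day 6]; Spec=day 2 in [day 2,day 6].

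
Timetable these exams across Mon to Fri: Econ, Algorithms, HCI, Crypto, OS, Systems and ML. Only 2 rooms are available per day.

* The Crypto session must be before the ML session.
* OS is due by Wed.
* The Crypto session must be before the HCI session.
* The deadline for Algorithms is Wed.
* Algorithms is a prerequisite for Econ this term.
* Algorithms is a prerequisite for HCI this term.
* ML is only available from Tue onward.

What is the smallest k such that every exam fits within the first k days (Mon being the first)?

4

The precedence chain requires at least 2 distinct days.
With at most 2 per day and 7 exams, at least 4 days are needed.
4 works (last occupied day: Thu): for example HCI=Wed, Systems=Thu, Algorithms=Mon, Econ=Wed, ML=Tue, OS=Tue, Crypto=Mon.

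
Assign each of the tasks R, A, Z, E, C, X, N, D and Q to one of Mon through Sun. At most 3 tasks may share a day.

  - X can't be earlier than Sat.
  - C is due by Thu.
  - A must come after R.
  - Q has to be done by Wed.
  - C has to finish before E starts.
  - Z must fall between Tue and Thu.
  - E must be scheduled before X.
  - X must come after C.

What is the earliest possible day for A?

Precedence pushes A to at least Tue.
A at Tue is achievable: E=Tue; N=Wed; A=Tue; D=Wed; Q=Mon; R=Mon; Z=Tue; X=Sat; C=Mon.

Tue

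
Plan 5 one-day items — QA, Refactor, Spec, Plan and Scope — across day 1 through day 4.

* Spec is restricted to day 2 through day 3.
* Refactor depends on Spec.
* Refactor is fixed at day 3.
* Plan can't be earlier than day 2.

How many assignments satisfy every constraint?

Splitting on QA: it can be day 1 (12), day 2 (12), day 3 (12), day 4 (12). Listing each branch's schedules as (Refactor, Spec, Plan, Scope) by day number:
QA=day 1: (3,2,2,1) (3,2,2,2) (3,2,2,3) (3,2,2,4) (3,2,3,1) (3,2,3,2) (3,2,3,3) (3,2,3,4) (3,2,4,1) (3,2,4,2) (3,2,4,3) (3,2,4,4) — 12.
QA=day 2: (3,2,2,1) (3,2,2,2) (3,2,2,3) (3,2,2,4) (3,2,3,1) (3,2,3,2) (3,2,3,3) (3,2,3,4) (3,2,4,1) (3,2,4,2) (3,2,4,3) (3,2,4,4) — 12.
QA=day 3: (3,2,2,1) (3,2,2,2) (3,2,2,3) (3,2,2,4) (3,2,3,1) (3,2,3,2) (3,2,3,3) (3,2,3,4) (3,2,4,1) (3,2,4,2) (3,2,4,3) (3,2,4,4) — 12.
QA=day 4: (3,2,2,1) (3,2,2,2) (3,2,2,3) (3,2,2,4) (3,2,3,1) (3,2,3,2) (3,2,3,3) (3,2,3,4) (3,2,4,1) (3,2,4,2) (3,2,4,3) (3,2,4,4) — 12.
Summing: 12 + 12 + 12 + 12 = 48.

48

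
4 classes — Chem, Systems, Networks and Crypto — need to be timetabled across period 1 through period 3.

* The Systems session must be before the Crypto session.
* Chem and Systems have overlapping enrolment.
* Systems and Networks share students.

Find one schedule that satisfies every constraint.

Networks=period 2; Chem=period 2; Systems=period 1; Crypto=period 2

Checking: Systems(period 1) before Crypto(period 2); Chem(period 2) != Systems(period 1); Systems(period 1) != Networks(period 2).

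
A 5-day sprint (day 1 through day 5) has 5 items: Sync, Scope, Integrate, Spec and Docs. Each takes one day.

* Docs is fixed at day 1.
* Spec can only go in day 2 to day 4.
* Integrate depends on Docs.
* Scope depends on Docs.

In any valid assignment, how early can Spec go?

Spec is available from day 2; Spec's own window allows nothing later than day 4.
Spec at day 2 is achievable: Spec in day 2; Sync in day 1; Scope in day 2; Integrate in day 2; Docs in day 1.

day 2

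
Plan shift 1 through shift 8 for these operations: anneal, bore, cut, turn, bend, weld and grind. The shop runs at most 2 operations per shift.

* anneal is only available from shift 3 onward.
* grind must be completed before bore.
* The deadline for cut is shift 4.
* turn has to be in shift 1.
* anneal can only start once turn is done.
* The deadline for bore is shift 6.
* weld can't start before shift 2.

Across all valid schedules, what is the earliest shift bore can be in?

Precedence pushes bore to at least shift 2; bore's own window allows nothing later than shift 6.
bore at shift 2 is achievable: grind in shift 1, turn in shift 1, cut in shift 2, anneal in shift 3, weld in shift 3, bend in shift 4, bore in shift 2.

shift 2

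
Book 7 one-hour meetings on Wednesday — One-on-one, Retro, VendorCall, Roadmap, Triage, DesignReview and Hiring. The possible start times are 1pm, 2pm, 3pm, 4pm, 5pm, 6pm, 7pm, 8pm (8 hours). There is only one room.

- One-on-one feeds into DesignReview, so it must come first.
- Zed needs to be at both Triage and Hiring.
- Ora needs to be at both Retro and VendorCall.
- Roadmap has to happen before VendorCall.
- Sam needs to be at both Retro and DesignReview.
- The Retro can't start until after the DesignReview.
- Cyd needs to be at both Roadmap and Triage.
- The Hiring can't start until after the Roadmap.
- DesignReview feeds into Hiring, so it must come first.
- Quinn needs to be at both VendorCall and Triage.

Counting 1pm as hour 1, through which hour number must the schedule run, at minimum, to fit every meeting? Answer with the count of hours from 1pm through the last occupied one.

7

The precedence chain requires at least 3 distinct hours.
With at most 1 per hour and 7 meetings, at least 7 hours are needed.
7 works (last occupied hour: 7pm): for example One-on-one=1pm, DesignReview=2pm, Retro=5pm, Roadmap=3pm, Hiring=4pm, Triage=7pm, VendorCall=6pm.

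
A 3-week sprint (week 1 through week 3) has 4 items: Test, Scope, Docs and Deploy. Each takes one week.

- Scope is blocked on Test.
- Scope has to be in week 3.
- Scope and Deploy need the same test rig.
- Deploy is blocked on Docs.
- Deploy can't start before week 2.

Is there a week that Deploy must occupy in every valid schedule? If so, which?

Deploy's window is week 2–week 3.
Scope is fixed at week 3, and Deploy can't share a week with Scope.
So Deploy must be week 2.

week 2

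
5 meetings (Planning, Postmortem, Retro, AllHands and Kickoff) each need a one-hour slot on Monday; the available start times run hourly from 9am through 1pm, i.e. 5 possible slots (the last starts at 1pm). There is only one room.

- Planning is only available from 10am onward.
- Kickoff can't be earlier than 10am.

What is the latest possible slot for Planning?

1pm

Planning is available from 10am.
Planning at 1pm is achievable: AllHands=12pm; Planning=1pm; Kickoff=10am; Postmortem=9am; Retro=11am.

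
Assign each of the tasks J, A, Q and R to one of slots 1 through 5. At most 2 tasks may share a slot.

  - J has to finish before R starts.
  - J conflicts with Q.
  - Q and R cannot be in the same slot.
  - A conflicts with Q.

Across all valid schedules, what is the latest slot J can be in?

Downstream work caps J at 4.
J at 4 is achievable: J=4, Q=2, R=5, A=1.

4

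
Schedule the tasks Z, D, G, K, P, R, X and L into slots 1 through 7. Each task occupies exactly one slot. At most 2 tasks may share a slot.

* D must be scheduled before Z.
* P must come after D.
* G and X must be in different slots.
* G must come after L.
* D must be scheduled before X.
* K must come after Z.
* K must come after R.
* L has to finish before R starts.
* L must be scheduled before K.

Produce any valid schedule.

R in 2; L in 1; K in 3; X in 4; D in 1; P in 4; Z in 2; G in 3

Checking: D(1) before P(4); R(2) before K(3); D(1) before X(4); L(1) before K(3); L(1) before R(2); Z(2) before K(3); L(1) before G(3); D(1) before Z(2); G(3) != X(4); max 2 per slot (cap 2).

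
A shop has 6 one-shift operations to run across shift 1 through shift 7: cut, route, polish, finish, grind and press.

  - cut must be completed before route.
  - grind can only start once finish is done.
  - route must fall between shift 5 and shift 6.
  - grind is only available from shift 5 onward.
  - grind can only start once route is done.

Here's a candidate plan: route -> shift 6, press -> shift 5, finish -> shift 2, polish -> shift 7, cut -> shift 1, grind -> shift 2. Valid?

No — it violates: grind is only available from shift 5 onward

grind is only available from shift 5 onward — violated.
grind can only start once finish is done — violated.
grind can only start once route is done — violated.
route must fall between shift 5 and shift 6 — holds.
cut must be completed before route — holds.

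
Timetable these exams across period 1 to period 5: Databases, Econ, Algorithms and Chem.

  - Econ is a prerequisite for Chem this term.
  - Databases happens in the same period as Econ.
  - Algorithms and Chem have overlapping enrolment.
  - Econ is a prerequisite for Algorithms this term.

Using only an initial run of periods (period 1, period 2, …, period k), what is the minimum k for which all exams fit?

3 periods

The precedence chain requires at least 2 distinct periods.
Could 2 periods be enough, i.e. nothing placed later than period 2? No: Chem must come after Econ (at period 1 or later) → {period 2}; Econ must come before Chem (at period 2 or earlier) → {period 1}; Algorithms must come after Econ (at period 1 or later) → {period 2}; Chem can't share with Algorithms (period 2) → nothing is left.
So 2 periods is not enough.
3 works (last occupied period: period 3): for example Chem -> period 3; Econ -> period 1; Databases -> period 1; Algorithms -> period 2.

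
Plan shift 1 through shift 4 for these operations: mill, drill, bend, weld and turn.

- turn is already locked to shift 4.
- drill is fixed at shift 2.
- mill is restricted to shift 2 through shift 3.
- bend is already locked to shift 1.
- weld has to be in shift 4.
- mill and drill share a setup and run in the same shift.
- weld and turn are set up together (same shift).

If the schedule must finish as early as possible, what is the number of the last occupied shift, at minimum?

4

weld can't be placed before shift 4, so the schedule must run through at least shift 4.
4 works (last occupied shift: shift 4): for example weld -> shift 4, turn -> shift 4, bend -> shift 1, drill -> shift 2, mill -> shift 2.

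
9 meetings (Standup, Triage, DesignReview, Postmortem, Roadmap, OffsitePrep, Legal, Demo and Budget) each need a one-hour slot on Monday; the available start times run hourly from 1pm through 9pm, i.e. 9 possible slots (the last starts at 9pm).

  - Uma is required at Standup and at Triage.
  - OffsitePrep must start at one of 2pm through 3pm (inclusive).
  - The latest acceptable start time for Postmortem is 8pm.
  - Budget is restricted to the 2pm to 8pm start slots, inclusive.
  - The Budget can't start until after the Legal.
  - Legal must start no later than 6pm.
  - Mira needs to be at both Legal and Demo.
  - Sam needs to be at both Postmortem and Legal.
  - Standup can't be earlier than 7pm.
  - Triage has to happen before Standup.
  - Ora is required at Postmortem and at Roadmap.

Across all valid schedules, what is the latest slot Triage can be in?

8pm

Downstream work caps Triage at 8pm.
Triage at 8pm is achievable: Postmortem=2pm, Demo=2pm, OffsitePrep=2pm, Standup=9pm, Legal=1pm, DesignReview=1pm, Budget=2pm, Roadmap=1pm, Triage=8pm.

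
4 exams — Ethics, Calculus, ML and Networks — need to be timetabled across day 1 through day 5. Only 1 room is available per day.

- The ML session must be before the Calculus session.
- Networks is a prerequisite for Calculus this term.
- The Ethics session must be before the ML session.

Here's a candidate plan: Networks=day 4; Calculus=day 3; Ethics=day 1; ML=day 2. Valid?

Networks is a prerequisite for Calculus this term — violated.
The ML session must be before the Calculus session — holds.
The Ethics session must be before the ML session — holds.
Only 1 room is available per day — holds.

No — it violates: Networks is a prerequisite for Calculus this term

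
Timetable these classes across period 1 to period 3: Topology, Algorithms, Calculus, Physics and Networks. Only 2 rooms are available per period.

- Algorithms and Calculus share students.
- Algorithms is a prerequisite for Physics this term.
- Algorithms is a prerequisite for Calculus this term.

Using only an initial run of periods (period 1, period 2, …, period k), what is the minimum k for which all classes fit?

3

The precedence chain requires at least 2 distinct periods.
With at most 2 per period and 5 classes, at least 3 periods are needed.
3 works (last occupied period: period 3): for example Topology=period 1, Algorithms=period 1, Physics=period 2, Networks=period 3, Calculus=period 2.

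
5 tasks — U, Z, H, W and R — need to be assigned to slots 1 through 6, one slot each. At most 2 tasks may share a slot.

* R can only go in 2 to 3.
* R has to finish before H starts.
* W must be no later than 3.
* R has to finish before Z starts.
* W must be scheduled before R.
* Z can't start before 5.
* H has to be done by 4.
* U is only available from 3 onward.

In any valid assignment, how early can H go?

3

Precedence pushes H to at least 3; H's own window allows nothing later than 4.
H at 3 is achievable: W=1; R=2; H=3; U=3; Z=5.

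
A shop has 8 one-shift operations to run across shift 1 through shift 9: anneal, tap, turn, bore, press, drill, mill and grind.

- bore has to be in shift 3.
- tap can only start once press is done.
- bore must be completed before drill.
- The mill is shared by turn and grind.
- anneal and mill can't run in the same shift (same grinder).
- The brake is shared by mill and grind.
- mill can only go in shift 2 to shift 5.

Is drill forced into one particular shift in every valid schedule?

drill can be shift 4 (e.g. tap -> shift 2, grind -> shift 3, anneal -> shift 1, drill -> shift 4, press -> shift 1, turn -> shift 1, mill -> shift 2, bore -> shift 3) or shift 5 (e.g. turn -> shift 1, anneal -> shift 1, drill -> shift 5, press -> shift 1, mill -> shift 2, bore -> shift 3, tap -> shift 2, grind -> shift 3).

No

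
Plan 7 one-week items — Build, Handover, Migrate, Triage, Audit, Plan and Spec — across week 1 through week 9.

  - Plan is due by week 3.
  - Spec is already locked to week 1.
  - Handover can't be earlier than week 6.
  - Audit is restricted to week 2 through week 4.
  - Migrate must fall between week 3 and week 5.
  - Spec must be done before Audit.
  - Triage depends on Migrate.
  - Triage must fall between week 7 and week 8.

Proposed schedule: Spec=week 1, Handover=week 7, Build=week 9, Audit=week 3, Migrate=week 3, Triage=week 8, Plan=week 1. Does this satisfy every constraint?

Spec is already locked to week 1 — holds.
Migrate must fall between week 3 and week 5 — holds.
Spec must be done before Audit — holds.
Plan is due by week 3 — holds.
Triage must fall between week 7 and week 8 — holds.
Handover can't be earlier than week 6 — holds.
Audit is restricted to week 2 through week 4 — holds.
Triage depends on Migrate — holds.

Yes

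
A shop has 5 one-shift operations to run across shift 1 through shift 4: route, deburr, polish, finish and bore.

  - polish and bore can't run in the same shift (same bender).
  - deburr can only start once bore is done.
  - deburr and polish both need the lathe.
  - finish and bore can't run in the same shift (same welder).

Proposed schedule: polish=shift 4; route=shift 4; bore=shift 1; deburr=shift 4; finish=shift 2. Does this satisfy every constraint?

deburr and polish both need the lathe — violated.
finish and bore can't run in the same shift (same welder) — holds.
polish and bore can't run in the same shift (same bender) — holds.
deburr can only start once bore is done — holds.

No. deburr and polish both need the lathe is not satisfied.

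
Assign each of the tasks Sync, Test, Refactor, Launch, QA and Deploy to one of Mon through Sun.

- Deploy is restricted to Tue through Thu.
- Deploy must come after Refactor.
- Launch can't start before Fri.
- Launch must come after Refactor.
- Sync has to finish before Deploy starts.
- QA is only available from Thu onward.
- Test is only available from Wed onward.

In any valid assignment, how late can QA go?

Sun

QA is available from Thu.
QA at Sun is achievable: Test=Wed; QA=Sun; Deploy=Tue; Refactor=Mon; Sync=Mon; Launch=Fri.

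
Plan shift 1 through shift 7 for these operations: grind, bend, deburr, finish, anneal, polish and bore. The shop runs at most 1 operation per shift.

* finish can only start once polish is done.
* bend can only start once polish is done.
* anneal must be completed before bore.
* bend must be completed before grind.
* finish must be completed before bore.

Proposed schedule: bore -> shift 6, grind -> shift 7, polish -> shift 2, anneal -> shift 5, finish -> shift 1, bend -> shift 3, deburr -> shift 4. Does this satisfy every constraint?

Invalid. finish can only start once polish is done.

bend can only start once polish is done — holds.
The shop runs at most 1 operation per shift — holds.
bend must be completed before grind — holds.
finish must be completed before bore — holds.
finish can only start once polish is done — violated.
anneal must be completed before bore — holds.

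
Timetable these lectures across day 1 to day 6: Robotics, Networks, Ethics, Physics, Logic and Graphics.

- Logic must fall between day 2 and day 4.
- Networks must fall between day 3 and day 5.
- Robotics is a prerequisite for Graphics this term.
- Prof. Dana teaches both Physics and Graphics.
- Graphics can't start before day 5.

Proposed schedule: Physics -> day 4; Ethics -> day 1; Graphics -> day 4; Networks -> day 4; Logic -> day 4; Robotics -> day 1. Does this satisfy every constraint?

Prof. Dana teaches both Physics and Graphics — violated.
Logic must fall between day 2 and day 4 — holds.
Networks must fall between day 3 and day 5 — holds.
Graphics can't start before day 5 — violated.
Robotics is a prerequisite for Graphics this term — holds.

No — it violates: Prof. Dana teaches both Physics and Graphics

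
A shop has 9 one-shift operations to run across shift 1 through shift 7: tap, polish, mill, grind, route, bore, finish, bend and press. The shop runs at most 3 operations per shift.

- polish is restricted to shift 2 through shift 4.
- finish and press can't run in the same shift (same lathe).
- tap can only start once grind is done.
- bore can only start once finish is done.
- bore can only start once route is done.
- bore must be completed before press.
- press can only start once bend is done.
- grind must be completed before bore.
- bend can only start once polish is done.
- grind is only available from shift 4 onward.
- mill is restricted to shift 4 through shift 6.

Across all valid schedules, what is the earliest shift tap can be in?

shift 5

Precedence pushes tap to at least shift 5.
tap at shift 5 is achievable: mill -> shift 4, tap -> shift 5, bore -> shift 5, press -> shift 6, grind -> shift 4, polish -> shift 2, route -> shift 1, finish -> shift 1, bend -> shift 3.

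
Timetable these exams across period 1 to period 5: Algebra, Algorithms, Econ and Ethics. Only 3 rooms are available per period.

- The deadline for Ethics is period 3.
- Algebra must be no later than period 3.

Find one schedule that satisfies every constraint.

Econ -> period 2; Ethics -> period 1; Algorithms -> period 1; Algebra -> period 1

Checking: Ethics=period 1 in [period 1,period 3]; Algebra=period 1 in [period 1,period 3]; max 3 per period (cap 3).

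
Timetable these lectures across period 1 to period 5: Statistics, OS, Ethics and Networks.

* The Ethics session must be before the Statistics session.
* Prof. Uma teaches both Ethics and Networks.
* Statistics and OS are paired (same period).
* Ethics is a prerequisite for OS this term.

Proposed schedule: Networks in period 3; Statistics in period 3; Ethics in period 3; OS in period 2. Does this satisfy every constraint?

The Ethics session must be before the Statistics session — violated.
Prof. Uma teaches both Ethics and Networks — violated.
Statistics and OS are paired (same period) — violated.
Ethics is a prerequisite for OS this term — violated.

Invalid. Ethics is a prerequisite for OS this term.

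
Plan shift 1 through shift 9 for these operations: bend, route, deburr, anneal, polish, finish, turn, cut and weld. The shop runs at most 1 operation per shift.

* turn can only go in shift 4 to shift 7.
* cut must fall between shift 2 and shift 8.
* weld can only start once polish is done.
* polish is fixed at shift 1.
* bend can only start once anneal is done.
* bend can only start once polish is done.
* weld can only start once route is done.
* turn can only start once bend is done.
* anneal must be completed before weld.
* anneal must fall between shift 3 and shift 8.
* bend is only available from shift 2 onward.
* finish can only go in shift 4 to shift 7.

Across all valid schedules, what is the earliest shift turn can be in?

shift 5

Turn is available from shift 4; precedence pushes turn to at least shift 5; turn's own window allows nothing later than shift 7.
turn at shift 5 is achievable: deburr=shift 9, turn=shift 5, weld=shift 8, cut=shift 2, bend=shift 4, finish=shift 6, route=shift 7, polish=shift 1, anneal=shift 3.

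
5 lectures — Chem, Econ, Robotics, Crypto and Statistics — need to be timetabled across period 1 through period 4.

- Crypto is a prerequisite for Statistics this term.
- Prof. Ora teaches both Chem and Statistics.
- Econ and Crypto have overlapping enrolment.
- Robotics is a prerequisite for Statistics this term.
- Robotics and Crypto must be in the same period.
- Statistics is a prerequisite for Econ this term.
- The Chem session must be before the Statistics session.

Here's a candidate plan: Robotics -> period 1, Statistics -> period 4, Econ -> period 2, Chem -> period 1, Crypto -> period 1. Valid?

No — it violates: Statistics is a prerequisite for Econ this term

Robotics is a prerequisite for Statistics this term — holds.
Robotics and Crypto must be in the same period — holds.
Crypto is a prerequisite for Statistics this term — holds.
Statistics is a prerequisite for Econ this term — violated.
The Chem session must be before the Statistics session — holds.
Prof. Ora teaches both Chem and Statistics — holds.
Econ and Crypto have overlapping enrolment — holds.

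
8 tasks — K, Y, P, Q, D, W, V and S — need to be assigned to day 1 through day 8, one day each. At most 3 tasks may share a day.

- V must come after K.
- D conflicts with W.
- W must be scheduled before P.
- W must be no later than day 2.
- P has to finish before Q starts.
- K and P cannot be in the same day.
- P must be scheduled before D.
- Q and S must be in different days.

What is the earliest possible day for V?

day 2

Precedence pushes V to at least day 2.
V at day 2 is achievable: K=day 1; S=day 2; Q=day 3; P=day 2; V=day 2; W=day 1; Y=day 1; D=day 3.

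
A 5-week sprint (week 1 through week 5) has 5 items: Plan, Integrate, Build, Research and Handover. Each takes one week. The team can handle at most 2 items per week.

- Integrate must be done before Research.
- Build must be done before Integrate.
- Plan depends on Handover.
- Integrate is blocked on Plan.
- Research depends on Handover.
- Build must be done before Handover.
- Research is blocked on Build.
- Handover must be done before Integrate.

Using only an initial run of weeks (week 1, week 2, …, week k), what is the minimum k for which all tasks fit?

5

The precedence chain requires at least 5 distinct weeks.
With at most 2 per week and 5 tasks, at least 3 weeks are needed.
5 works (last occupied week: week 5): for example Research=week 5; Integrate=week 4; Build=week 1; Handover=week 2; Plan=week 3.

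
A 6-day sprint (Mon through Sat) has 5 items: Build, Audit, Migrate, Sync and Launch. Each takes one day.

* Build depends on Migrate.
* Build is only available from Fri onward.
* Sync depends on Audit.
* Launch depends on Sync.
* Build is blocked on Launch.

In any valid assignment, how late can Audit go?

Wed

Downstream work caps Audit at Wed.
Audit at Wed is achievable: Migrate=Mon; Sync=Thu; Audit=Wed; Build=Sat; Launch=Fri.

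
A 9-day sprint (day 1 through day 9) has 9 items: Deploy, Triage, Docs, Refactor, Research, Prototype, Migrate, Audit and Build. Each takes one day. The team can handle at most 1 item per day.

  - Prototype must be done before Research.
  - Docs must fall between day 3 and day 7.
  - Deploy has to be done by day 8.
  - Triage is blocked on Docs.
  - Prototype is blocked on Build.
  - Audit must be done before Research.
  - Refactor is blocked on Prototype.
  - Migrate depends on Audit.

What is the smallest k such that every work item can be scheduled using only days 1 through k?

9

The precedence chain requires at least 3 distinct days.
With at most 1 per day and 9 work items, at least 9 days are needed.
Propagating the time windows through the other constraints, Triage can't land before day 4, so the schedule must run through at least day 4.
9 works (last occupied day: day 9): for example Triage -> day 7, Prototype -> day 4, Migrate -> day 9, Audit -> day 5, Research -> day 6, Deploy -> day 1, Refactor -> day 8, Build -> day 2, Docs -> day 3.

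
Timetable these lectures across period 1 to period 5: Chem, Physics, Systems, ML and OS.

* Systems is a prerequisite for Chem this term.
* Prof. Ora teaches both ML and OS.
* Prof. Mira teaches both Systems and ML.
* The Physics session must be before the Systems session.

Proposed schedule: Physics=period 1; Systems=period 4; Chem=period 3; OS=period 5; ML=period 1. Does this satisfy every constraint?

Systems is a prerequisite for Chem this term — violated.
The Physics session must be before the Systems session — holds.
Prof. Mira teaches both Systems and ML — holds.
Prof. Ora teaches both ML and OS — holds.

Invalid. Systems is a prerequisite for Chem this term.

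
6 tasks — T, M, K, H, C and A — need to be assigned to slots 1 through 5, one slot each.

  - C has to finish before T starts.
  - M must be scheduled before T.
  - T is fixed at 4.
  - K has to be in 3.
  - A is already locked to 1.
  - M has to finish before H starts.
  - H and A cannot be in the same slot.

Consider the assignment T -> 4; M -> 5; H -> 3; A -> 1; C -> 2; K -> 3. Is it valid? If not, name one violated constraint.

No. M has to finish before H starts is not satisfied.

H and A cannot be in the same slot — holds.
M has to finish before H starts — violated.
A is already locked to 1 — holds.
M must be scheduled before T — violated.
K has to be in 3 — holds.
T is fixed at 4 — holds.
C has to finish before T starts — holds.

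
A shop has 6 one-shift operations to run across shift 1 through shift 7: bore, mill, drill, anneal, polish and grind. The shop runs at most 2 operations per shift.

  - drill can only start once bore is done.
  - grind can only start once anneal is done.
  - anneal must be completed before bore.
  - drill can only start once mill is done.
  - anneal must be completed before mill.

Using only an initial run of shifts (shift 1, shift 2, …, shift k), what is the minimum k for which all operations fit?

The precedence chain requires at least 3 distinct shifts.
With at most 2 per shift and 6 operations, at least 3 shifts are needed.
3 works (last occupied shift: shift 3): for example drill=shift 3; mill=shift 2; grind=shift 3; bore=shift 2; anneal=shift 1; polish=shift 1.

3 shifts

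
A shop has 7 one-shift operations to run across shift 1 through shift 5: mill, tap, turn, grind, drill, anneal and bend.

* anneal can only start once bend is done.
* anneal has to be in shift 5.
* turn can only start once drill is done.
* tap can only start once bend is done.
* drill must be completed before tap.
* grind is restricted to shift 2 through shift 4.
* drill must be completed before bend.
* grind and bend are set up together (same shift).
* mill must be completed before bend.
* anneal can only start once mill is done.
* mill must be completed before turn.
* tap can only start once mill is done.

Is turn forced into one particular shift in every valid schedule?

turn can be shift 2 (e.g. grind -> shift 2; anneal -> shift 5; drill -> shift 1; mill -> shift 1; bend -> shift 2; turn -> shift 2; tap -> shift 3) or shift 3 (e.g. drill=shift 1; mill=shift 1; grind=shift 2; tap=shift 3; turn=shift 3; anneal=shift 5; bend=shift 2).

No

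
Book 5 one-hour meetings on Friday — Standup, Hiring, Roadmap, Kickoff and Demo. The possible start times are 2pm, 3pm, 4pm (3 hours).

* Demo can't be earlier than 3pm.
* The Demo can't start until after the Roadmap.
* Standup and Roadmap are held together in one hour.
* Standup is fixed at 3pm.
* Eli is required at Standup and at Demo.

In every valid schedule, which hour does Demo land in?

Demo's window is 3pm–4pm.
Standup is fixed at 3pm, and Demo can't share a hour with Standup.
So Demo must be 4pm.

4pm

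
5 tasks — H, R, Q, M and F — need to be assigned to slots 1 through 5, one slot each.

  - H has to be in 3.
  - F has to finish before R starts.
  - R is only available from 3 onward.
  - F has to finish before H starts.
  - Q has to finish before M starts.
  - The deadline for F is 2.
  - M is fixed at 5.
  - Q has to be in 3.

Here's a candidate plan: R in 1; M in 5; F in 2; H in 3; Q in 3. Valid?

The deadline for F is 2 — holds.
Q has to be in 3 — holds.
F has to finish before R starts — violated.
Q has to finish before M starts — holds.
H has to be in 3 — holds.
R is only available from 3 onward — violated.
M is fixed at 5 — holds.
F has to finish before H starts — holds.

No. R is only available from 3 onward is not satisfied.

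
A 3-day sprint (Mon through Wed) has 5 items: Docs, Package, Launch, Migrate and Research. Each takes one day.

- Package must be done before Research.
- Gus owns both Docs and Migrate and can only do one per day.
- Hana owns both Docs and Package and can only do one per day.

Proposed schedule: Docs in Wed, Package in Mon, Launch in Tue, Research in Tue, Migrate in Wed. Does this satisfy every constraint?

Hana owns both Docs and Package and can only do one per day — holds.
Gus owns both Docs and Migrate and can only do one per day — violated.
Package must be done before Research — holds.

No — it violates: Gus owns both Docs and Migrate and can only do one per day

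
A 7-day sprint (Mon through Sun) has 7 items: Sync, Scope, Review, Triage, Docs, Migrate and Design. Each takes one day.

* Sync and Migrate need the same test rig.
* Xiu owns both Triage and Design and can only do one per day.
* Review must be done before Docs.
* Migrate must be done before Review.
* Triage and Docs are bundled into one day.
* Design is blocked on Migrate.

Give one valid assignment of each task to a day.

Migrate in Mon, Review in Tue, Scope in Mon, Sync in Tue, Design in Tue, Triage in Wed, Docs in Wed

Checking: Migrate(Mon) before Review(Tue); Review(Tue) before Docs(Wed); Migrate(Mon) before Design(Tue); Triage(Wed) != Design(Tue); Sync(Tue) != Migrate(Mon); Triage = Docs = Wed.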